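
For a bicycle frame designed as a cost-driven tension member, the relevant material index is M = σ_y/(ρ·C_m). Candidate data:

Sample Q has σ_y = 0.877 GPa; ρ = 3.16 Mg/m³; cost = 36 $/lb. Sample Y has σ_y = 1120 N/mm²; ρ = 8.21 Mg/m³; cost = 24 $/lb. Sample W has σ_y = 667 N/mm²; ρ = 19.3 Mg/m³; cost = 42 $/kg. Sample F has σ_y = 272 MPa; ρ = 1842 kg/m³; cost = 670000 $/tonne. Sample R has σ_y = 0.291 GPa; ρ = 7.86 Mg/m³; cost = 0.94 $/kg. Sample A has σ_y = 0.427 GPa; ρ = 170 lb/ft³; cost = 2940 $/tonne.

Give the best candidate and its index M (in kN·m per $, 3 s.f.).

Normalizing units and computing the index:
  sample Q: σ_y = 877.0 MPa, ρ = 3160 kg/m³, cost = 79.37 $/kg
  sample Y: σ_y = 1120 MPa, ρ = 8210 kg/m³, cost = 52.91 $/kg
  sample W: σ_y = 667.0 MPa, ρ = 19300 kg/m³, cost = 42.00 $/kg
  sample F: σ_y = 272.0 MPa, ρ = 1842 kg/m³, cost = 670.0 $/kg
  sample R: σ_y = 291.0 MPa, ρ = 7860 kg/m³, cost = 0.9400 $/kg
  sample A: σ_y = 427.0 MPa, ρ = 2723 kg/m³, cost = 2.940 $/kg
  sample A: M = 53.3 kN·m per $
  sample R: M = 39.4 kN·m per $
  sample Q: M = 3.50 kN·m per $
  sample Y: M = 2.58 kN·m per $
  sample W: M = 0.823 kN·m per $
  sample F: M = 0.220 kN·m per $
Sample A has the largest M.

sample A, M = 53.3 kN·m per $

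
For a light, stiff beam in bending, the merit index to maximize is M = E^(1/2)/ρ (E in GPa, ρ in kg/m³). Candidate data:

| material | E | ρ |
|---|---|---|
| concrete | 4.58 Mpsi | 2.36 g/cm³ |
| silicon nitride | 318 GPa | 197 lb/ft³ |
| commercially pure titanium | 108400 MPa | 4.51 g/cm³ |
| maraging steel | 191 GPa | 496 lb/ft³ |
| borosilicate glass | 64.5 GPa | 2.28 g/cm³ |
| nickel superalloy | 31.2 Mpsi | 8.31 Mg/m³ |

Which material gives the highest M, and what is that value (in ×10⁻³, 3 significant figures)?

silicon nitride, M = 5.65×10⁻³

After converting to SI:
  concrete: E = 31.58 GPa, ρ = 2360 kg/m³
  silicon nitride: E = 318.0 GPa, ρ = 3156 kg/m³
  commercially pure titanium: E = 108.4 GPa, ρ = 4510 kg/m³
  maraging steel: E = 191.0 GPa, ρ = 7945 kg/m³
  borosilicate glass: E = 64.50 GPa, ρ = 2280 kg/m³
  nickel superalloy: E = 215.1 GPa, ρ = 8310 kg/m³
  silicon nitride: M = 5.65×10⁻³
  borosilicate glass: M = 3.52×10⁻³
  concrete: M = 2.38×10⁻³
  commercially pure titanium: M = 2.31×10⁻³
  nickel superalloy: M = 1.76×10⁻³
  maraging steel: M = 1.74×10⁻³
Highest index: silicon nitride.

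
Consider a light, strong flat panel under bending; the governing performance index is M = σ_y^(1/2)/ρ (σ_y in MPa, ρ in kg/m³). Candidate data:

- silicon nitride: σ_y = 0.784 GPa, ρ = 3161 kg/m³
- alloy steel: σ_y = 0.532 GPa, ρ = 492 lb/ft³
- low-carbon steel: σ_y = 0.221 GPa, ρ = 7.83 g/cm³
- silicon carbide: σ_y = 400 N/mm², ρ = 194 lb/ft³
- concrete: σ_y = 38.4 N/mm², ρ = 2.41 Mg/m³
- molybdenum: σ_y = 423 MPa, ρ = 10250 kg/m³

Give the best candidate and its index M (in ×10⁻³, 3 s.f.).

Putting every candidate on a common basis:
  silicon nitride: σ_y = 784.0 MPa, ρ = 3161 kg/m³
  alloy steel: σ_y = 532.0 MPa, ρ = 7881 kg/m³
  low-carbon steel: σ_y = 221.0 MPa, ρ = 7830 kg/m³
  silicon carbide: σ_y = 400.0 MPa, ρ = 3108 kg/m³
  concrete: σ_y = 38.40 MPa, ρ = 2410 kg/m³
  molybdenum: σ_y = 423.0 MPa, ρ = 10250 kg/m³
  silicon nitride: M = 8.86×10⁻³
  silicon carbide: M = 6.44×10⁻³
  alloy steel: M = 2.93×10⁻³
  concrete: M = 2.57×10⁻³
  molybdenum: M = 2.01×10⁻³
  low-carbon steel: M = 1.90×10⁻³
Silicon nitride has the largest M.

silicon nitride, M = 8.86×10⁻³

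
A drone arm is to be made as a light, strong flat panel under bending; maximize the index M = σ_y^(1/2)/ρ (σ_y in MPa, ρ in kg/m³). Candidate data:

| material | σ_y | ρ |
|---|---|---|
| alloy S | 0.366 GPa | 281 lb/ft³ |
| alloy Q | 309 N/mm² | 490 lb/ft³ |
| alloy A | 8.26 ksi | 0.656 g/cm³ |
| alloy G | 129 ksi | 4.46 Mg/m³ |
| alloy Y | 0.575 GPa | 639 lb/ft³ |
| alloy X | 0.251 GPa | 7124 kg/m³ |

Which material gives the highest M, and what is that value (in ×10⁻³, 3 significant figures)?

alloy A, M = 11.5×10⁻³

Normalizing units and computing the index:
  alloy S: σ_y = 366.0 MPa, ρ = 4501 kg/m³
  alloy Q: σ_y = 309.0 MPa, ρ = 7849 kg/m³
  alloy A: σ_y = 56.95 MPa, ρ = 656.0 kg/m³
  alloy G: σ_y = 889.4 MPa, ρ = 4460 kg/m³
  alloy Y: σ_y = 575.0 MPa, ρ = 10240 kg/m³
  alloy X: σ_y = 251.0 MPa, ρ = 7124 kg/m³
  alloy A: M = 11.5×10⁻³
  alloy G: M = 6.69×10⁻³
  alloy S: M = 4.25×10⁻³
  alloy Y: M = 2.34×10⁻³
  alloy Q: M = 2.24×10⁻³
  alloy X: M = 2.22×10⁻³
The maximum is for alloy A.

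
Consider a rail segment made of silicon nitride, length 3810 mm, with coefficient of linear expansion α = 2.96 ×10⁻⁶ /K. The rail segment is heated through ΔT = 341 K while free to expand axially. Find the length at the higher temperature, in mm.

3813.8 mm

ΔL = α·L₀·ΔT = 2.96×10⁻⁶ × 3810 mm × 341.0 K = 3.85 mm.
L = L₀ + ΔL = 3810 + 3.85 = 3813.8 mm.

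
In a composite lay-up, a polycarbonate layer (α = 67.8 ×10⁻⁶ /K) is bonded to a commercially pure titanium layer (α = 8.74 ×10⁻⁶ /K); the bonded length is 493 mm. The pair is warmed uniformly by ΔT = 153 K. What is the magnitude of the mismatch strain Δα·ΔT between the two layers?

9.04×10⁻³

Δα = |67.8 − 8.74|×10⁻⁶/K = 59.1×10⁻⁶/K.
Mismatch strain = Δα·ΔT = 59.1×10⁻⁶ × 153.0 = 9.04×10⁻³.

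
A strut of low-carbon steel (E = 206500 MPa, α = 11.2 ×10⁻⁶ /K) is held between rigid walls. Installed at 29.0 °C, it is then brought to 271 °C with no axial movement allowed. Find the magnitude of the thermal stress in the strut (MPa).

560 MPa

E = 206500 MPa = 206.5 GPa.
ΔT = 242.0 K. Constrained thermal stress σ = E·α·ΔT = 206.5×10³ MPa × 11.2×10⁻⁶ × 242.0 = 560 MPa (compressive).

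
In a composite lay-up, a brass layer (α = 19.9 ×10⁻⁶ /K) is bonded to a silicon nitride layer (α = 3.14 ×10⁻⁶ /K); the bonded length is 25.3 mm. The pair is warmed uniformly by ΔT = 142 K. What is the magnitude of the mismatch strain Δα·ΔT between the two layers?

2.38×10⁻³

Δα = |19.9 − 3.14|×10⁻⁶/K = 16.8×10⁻⁶/K.
Mismatch strain = Δα·ΔT = 16.8×10⁻⁶ × 142.0 = 2.38×10⁻³.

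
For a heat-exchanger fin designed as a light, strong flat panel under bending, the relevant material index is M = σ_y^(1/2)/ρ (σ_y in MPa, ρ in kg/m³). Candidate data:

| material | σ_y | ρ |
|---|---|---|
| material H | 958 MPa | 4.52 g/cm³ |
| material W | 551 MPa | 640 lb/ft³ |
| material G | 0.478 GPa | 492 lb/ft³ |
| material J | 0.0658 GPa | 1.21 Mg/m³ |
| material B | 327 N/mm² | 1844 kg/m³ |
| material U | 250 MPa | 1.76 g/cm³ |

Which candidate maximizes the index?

material B

In SI units:
  material H: σ_y = 958.0 MPa, ρ = 4520 kg/m³
  material W: σ_y = 551.0 MPa, ρ = 10250 kg/m³
  material G: σ_y = 478.0 MPa, ρ = 7881 kg/m³
  material J: σ_y = 65.80 MPa, ρ = 1210 kg/m³
  material B: σ_y = 327.0 MPa, ρ = 1844 kg/m³
  material U: σ_y = 250.0 MPa, ρ = 1760 kg/m³
  material B: M = 9.81×10⁻³
  material U: M = 8.98×10⁻³
  material H: M = 6.85×10⁻³
  material J: M = 6.70×10⁻³
  material G: M = 2.77×10⁻³
  material W: M = 2.29×10⁻³
Highest index: material B.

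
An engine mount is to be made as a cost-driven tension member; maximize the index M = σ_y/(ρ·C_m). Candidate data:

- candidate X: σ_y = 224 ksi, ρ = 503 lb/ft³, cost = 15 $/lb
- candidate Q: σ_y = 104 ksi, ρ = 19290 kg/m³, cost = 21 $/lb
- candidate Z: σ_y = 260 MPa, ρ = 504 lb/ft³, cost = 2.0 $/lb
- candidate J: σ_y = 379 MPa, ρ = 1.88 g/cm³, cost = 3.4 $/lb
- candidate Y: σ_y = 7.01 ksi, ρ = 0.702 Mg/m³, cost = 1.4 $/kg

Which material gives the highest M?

After converting to SI:
  candidate X: σ_y = 1544 MPa, ρ = 8057 kg/m³, cost = 33.07 $/kg
  candidate Q: σ_y = 717.1 MPa, ρ = 19290 kg/m³, cost = 46.30 $/kg
  candidate Z: σ_y = 260.0 MPa, ρ = 8073 kg/m³, cost = 4.409 $/kg
  candidate J: σ_y = 379.0 MPa, ρ = 1880 kg/m³, cost = 7.496 $/kg
  candidate Y: σ_y = 48.33 MPa, ρ = 702.0 kg/m³, cost = 1.400 $/kg
  candidate Y: M = 49.2 kN·m per $
  candidate J: M = 26.9 kN·m per $
  candidate Z: M = 7.30 kN·m per $
  candidate X: M = 5.80 kN·m per $
  candidate Q: M = 0.803 kN·m per $
The maximum is for candidate Y.

candidate Y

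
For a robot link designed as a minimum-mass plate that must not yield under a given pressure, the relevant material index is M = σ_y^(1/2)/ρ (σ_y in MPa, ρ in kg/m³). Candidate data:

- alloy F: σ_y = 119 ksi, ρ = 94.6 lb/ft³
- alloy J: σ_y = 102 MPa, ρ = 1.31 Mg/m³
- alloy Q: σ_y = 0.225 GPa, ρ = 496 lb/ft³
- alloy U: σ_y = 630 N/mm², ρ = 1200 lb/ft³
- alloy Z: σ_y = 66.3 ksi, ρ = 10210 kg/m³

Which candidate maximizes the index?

After converting to SI:
  alloy F: σ_y = 820.5 MPa, ρ = 1515 kg/m³
  alloy J: σ_y = 102.0 MPa, ρ = 1310 kg/m³
  alloy Q: σ_y = 225.0 MPa, ρ = 7945 kg/m³
  alloy U: σ_y = 630.0 MPa, ρ = 19220 kg/m³
  alloy Z: σ_y = 457.1 MPa, ρ = 10210 kg/m³
  alloy F: M = 18.9×10⁻³
  alloy J: M = 7.71×10⁻³
  alloy Z: M = 2.09×10⁻³
  alloy Q: M = 1.89×10⁻³
  alloy U: M = 1.31×10⁻³
Alloy F ranks first.

alloy F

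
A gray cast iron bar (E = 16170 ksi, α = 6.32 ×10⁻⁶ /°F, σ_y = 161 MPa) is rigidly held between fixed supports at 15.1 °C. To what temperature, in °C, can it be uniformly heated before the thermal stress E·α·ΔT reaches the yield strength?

142 °C

E = 16170 ksi = 111.5 GPa.
α = 6.32×10⁻⁶/°F × 9/5 = 11.4×10⁻⁶/K.
E·α·ΔT = 161.0 MPa ⇒ ΔT = 161.0 / (111.5×10³ × 11.4×10⁻⁶) = 126.9 K.
T = 15.1 + 126.9 = 142.0 °C.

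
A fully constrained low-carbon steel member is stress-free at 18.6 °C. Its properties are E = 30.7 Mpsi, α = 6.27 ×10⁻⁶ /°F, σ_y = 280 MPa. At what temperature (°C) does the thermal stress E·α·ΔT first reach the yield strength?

E = 30.7 Mpsi = 211.7 GPa.
α = 6.27×10⁻⁶/°F × 9/5 = 11.3×10⁻⁶/K.
E·α·ΔT = 280.0 MPa ⇒ ΔT = 280.0 / (211.7×10³ × 11.3×10⁻⁶) = 117.2 K.
T = 18.6 + 117.2 = 135.8 °C.

136 °C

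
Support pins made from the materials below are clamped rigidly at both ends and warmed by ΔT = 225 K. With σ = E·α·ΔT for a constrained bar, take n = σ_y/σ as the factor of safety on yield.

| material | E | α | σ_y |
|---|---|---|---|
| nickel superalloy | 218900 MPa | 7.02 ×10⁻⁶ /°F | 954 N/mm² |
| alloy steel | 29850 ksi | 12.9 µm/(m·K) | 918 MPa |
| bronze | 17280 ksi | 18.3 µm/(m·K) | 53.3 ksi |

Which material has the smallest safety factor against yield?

bronze

Per material, after unit conversion:
  nickel superalloy: E = 218.9, α = 12.6, σ_y = 954.0 → σ = 622 MPa, n = 1.53
  alloy steel: E = 205.8, α = 12.9, σ_y = 918.0 → σ = 597 MPa, n = 1.54
  bronze: E = 119.1, α = 18.3, σ_y = 367.5 → σ = 491 MPa, n = 0.749
The minimum is bronze at n = 0.749.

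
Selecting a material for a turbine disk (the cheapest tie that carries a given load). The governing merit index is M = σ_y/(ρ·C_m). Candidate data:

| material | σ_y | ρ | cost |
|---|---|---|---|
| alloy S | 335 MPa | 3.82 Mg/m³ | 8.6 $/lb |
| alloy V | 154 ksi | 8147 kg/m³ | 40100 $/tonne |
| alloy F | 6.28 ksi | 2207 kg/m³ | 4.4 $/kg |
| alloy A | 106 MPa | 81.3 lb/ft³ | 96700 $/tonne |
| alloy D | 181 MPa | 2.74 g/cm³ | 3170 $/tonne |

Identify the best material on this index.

alloy D

After converting to SI:
  alloy S: σ_y = 335.0 MPa, ρ = 3820 kg/m³, cost = 18.96 $/kg
  alloy V: σ_y = 1062 MPa, ρ = 8147 kg/m³, cost = 40.10 $/kg
  alloy F: σ_y = 43.30 MPa, ρ = 2207 kg/m³, cost = 4.400 $/kg
  alloy A: σ_y = 106.0 MPa, ρ = 1302 kg/m³, cost = 96.70 $/kg
  alloy D: σ_y = 181.0 MPa, ρ = 2740 kg/m³, cost = 3.170 $/kg
  alloy D: M = 20.8 kN·m per $
  alloy S: M = 4.63 kN·m per $
  alloy F: M = 4.46 kN·m per $
  alloy V: M = 3.25 kN·m per $
  alloy A: M = 0.842 kN·m per $
Alloy D has the largest M.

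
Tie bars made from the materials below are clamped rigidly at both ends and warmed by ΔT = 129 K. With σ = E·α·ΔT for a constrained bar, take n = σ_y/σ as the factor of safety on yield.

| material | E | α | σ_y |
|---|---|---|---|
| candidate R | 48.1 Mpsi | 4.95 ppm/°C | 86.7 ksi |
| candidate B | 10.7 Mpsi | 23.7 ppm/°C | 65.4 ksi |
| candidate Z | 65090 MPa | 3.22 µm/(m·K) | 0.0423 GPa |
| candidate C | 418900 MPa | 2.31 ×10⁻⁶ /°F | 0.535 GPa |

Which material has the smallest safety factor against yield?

candidate Z

Per material, after unit conversion:
  candidate R: E = 331.6, α = 4.95, σ_y = 597.8 → σ = 212 MPa, n = 2.82
  candidate B: E = 73.77, α = 23.7, σ_y = 450.9 → σ = 226 MPa, n = 2.00
  candidate Z: E = 65.09, α = 3.22, σ_y = 42.30 → σ = 27.0 MPa, n = 1.56
  candidate C: E = 418.9, α = 4.16, σ_y = 535.0 → σ = 225 MPa, n = 2.38
Candidate Z has the lowest safety factor, n = 1.56.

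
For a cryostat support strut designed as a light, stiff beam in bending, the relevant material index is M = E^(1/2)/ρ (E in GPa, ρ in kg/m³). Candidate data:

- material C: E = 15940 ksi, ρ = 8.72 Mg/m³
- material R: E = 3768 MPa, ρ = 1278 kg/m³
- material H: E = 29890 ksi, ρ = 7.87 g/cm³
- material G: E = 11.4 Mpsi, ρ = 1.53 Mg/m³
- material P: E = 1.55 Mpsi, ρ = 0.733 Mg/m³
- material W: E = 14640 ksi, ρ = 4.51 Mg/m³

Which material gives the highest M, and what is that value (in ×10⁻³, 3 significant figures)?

material G, M = 5.79×10⁻³

Convert each candidate to consistent units, then evaluate M:
  material C: E = 109.9 GPa, ρ = 8720 kg/m³
  material R: E = 3.768 GPa, ρ = 1278 kg/m³
  material H: E = 206.1 GPa, ρ = 7870 kg/m³
  material G: E = 78.60 GPa, ρ = 1530 kg/m³
  material P: E = 10.69 GPa, ρ = 733.0 kg/m³
  material W: E = 100.9 GPa, ρ = 4510 kg/m³
  material G: M = 5.79×10⁻³
  material P: M = 4.46×10⁻³
  material W: M = 2.23×10⁻³
  material H: M = 1.82×10⁻³
  material R: M = 1.52×10⁻³
  material C: M = 1.20×10⁻³
Material G has the largest M.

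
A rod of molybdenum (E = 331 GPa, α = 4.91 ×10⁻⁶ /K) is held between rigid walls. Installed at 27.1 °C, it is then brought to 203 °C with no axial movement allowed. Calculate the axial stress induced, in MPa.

286 MPa

ΔT = 175.9 K. Constrained thermal stress σ = E·α·ΔT = 331.0×10³ MPa × 4.91×10⁻⁶ × 175.9 = 286 MPa (compressive).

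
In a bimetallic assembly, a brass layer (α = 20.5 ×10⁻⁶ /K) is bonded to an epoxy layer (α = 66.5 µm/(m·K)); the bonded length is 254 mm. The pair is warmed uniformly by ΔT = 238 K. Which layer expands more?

α(brass) = 20.5×10⁻⁶/K vs α(epoxy) = 66.5×10⁻⁶/K.
Higher α expands more for the same ΔT: epoxy.

epoxy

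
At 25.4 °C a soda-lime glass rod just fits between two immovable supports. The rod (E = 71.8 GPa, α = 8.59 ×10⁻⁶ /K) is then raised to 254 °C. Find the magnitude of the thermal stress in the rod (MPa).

141 MPa

ΔT = 228.6 K. Constrained thermal stress σ = E·α·ΔT = 71.80×10³ MPa × 8.59×10⁻⁶ × 228.6 = 141 MPa (compressive).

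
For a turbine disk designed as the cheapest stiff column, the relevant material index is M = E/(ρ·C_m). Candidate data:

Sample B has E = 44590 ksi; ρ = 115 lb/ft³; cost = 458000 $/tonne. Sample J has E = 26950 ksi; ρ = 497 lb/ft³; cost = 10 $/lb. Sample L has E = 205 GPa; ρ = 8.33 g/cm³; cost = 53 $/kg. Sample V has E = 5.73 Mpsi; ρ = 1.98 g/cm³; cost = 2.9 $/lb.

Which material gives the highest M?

In SI units:
  sample B: E = 307.4 GPa, ρ = 1842 kg/m³, cost = 458.0 $/kg
  sample J: E = 185.8 GPa, ρ = 7961 kg/m³, cost = 22.05 $/kg
  sample L: E = 205.0 GPa, ρ = 8330 kg/m³, cost = 53.00 $/kg
  sample V: E = 39.51 GPa, ρ = 1980 kg/m³, cost = 6.393 $/kg
  sample V: M = 3.12 MN·m per $
  sample J: M = 1.06 MN·m per $
  sample L: M = 0.464 MN·m per $
  sample B: M = 0.364 MN·m per $
The maximum is for sample V.

sample V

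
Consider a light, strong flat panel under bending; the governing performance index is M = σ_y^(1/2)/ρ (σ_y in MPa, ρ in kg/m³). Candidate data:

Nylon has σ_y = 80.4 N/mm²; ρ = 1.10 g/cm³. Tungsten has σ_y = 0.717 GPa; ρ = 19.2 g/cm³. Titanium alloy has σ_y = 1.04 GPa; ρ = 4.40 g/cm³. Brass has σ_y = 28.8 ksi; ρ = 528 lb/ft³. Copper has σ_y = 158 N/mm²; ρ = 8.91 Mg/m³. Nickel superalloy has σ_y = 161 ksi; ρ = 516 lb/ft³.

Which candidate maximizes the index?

nylon

After converting to SI:
  nylon: σ_y = 80.40 MPa, ρ = 1100 kg/m³
  tungsten: σ_y = 717.0 MPa, ρ = 19200 kg/m³
  titanium alloy: σ_y = 1040 MPa, ρ = 4400 kg/m³
  brass: σ_y = 198.6 MPa, ρ = 8458 kg/m³
  copper: σ_y = 158.0 MPa, ρ = 8910 kg/m³
  nickel superalloy: σ_y = 1110 MPa, ρ = 8266 kg/m³
  nylon: M = 8.15×10⁻³
  titanium alloy: M = 7.33×10⁻³
  nickel superalloy: M = 4.03×10⁻³
  brass: M = 1.67×10⁻³
  copper: M = 1.41×10⁻³
  tungsten: M = 1.39×10⁻³
The maximum is for nylon.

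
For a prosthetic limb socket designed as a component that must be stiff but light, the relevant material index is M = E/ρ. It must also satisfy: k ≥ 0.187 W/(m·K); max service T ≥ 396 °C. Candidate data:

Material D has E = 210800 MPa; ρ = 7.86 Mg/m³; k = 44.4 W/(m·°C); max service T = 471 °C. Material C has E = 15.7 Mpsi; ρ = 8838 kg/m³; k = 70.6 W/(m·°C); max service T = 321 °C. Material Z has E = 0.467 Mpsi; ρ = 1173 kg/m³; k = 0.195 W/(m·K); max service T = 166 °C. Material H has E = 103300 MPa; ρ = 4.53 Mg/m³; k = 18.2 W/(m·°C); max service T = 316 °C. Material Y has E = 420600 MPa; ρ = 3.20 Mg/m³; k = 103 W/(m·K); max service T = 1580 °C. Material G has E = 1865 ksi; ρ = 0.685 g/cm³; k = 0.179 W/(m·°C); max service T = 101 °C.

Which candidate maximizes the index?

material Y

Screen on constraints: k ≥ 0.187 W/(m·K); max service T ≥ 396 °C. Survivors: material D, material Y.
After converting to SI:
  material D: E = 210.8 GPa, ρ = 7860 kg/m³
  material Y: E = 420.6 GPa, ρ = 3200 kg/m³
  material Y: M = 131 MN·m/kg
  material D: M = 26.8 MN·m/kg
The maximum is for material Y.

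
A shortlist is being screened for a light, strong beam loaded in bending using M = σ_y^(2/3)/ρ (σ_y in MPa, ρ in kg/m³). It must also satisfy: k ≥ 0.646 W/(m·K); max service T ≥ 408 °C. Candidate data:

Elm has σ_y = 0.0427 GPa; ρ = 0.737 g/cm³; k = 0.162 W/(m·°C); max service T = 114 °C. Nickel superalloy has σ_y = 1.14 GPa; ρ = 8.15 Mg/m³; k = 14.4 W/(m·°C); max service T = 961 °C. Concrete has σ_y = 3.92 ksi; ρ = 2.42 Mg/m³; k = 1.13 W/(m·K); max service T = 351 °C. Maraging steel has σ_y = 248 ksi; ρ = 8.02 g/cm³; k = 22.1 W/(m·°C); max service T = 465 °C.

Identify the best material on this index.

Screen on constraints: k ≥ 0.646 W/(m·K); max service T ≥ 408 °C. Survivors: nickel superalloy, maraging steel.
Putting every candidate on a common basis:
  nickel superalloy: σ_y = 1140 MPa, ρ = 8150 kg/m³
  maraging steel: σ_y = 1710 MPa, ρ = 8020 kg/m³
  maraging steel: M = 17.8×10⁻³
  nickel superalloy: M = 13.4×10⁻³
Highest index: maraging steel.

maraging steel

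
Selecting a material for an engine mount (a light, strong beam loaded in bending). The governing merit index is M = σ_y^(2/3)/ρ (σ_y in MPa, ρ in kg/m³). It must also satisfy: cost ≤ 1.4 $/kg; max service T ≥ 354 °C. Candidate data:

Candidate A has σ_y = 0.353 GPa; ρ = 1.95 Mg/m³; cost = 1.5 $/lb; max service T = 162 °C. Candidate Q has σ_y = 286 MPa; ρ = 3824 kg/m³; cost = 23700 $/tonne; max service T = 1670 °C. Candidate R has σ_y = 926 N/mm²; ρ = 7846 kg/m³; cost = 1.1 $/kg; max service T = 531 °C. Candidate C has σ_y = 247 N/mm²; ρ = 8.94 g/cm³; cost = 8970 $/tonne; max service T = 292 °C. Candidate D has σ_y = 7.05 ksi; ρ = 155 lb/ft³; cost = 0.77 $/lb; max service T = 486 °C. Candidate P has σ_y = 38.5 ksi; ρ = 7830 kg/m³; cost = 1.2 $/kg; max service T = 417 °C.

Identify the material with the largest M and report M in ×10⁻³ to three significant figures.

Screen on constraints: cost ≤ 1.4 $/kg; max service T ≥ 354 °C. Survivors: candidate R, candidate P.
After converting to SI:
  candidate R: σ_y = 926.0 MPa, ρ = 7846 kg/m³
  candidate P: σ_y = 265.4 MPa, ρ = 7830 kg/m³
  candidate R: M = 12.1×10⁻³
  candidate P: M = 5.28×10⁻³
Candidate R ranks first.

candidate R, M = 12.1×10⁻³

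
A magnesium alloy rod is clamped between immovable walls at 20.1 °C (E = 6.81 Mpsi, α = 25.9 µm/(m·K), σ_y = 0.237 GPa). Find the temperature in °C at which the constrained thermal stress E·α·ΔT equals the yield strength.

E = 6.81 Mpsi = 46.95 GPa.
σ_y = 0.237 GPa = 237.0 MPa.
E·α·ΔT = 237.0 MPa ⇒ ΔT = 237.0 / (46.95×10³ × 25.9×10⁻⁶) = 194.9 K.
T = 20.1 + 194.9 = 215.0 °C.

215 °C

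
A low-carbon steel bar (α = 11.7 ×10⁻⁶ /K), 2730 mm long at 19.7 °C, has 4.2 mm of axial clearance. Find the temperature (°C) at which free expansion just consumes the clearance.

151 °C

α·L₀·ΔT = 4.2 mm ⇒ ΔT = 4.2 / (11.7×10⁻⁶ × 2730.0) = 131.5 K.
T = 19.7 + 131.5 = 151.2 °C.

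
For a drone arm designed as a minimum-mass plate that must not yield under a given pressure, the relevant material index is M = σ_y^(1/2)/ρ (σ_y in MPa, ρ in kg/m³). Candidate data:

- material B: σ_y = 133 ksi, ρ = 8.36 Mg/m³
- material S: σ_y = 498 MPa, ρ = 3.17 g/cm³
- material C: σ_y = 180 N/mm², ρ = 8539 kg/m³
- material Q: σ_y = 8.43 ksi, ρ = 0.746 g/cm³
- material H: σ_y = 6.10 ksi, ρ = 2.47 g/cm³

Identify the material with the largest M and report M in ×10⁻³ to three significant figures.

material Q, M = 10.2×10⁻³

Normalizing units and computing the index:
  material B: σ_y = 917.0 MPa, ρ = 8360 kg/m³
  material S: σ_y = 498.0 MPa, ρ = 3170 kg/m³
  material C: σ_y = 180.0 MPa, ρ = 8539 kg/m³
  material Q: σ_y = 58.12 MPa, ρ = 746.0 kg/m³
  material H: σ_y = 42.06 MPa, ρ = 2470 kg/m³
  material Q: M = 10.2×10⁻³
  material S: M = 7.04×10⁻³
  material B: M = 3.62×10⁻³
  material H: M = 2.63×10⁻³
  material C: M = 1.57×10⁻³
The maximum is for material Q.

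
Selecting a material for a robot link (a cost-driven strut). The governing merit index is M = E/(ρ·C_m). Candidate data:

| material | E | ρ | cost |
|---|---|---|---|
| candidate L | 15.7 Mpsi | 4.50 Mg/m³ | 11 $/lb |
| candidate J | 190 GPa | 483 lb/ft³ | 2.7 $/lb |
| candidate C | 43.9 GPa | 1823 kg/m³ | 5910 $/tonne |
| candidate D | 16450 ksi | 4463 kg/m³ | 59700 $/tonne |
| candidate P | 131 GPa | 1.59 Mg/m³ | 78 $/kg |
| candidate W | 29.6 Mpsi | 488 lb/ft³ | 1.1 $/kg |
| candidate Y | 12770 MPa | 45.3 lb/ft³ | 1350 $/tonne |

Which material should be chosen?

candidate W

Normalizing units and computing the index:
  candidate L: E = 108.2 GPa, ρ = 4500 kg/m³, cost = 24.25 $/kg
  candidate J: E = 190.0 GPa, ρ = 7737 kg/m³, cost = 5.952 $/kg
  candidate C: E = 43.90 GPa, ρ = 1823 kg/m³, cost = 5.910 $/kg
  candidate D: E = 113.4 GPa, ρ = 4463 kg/m³, cost = 59.70 $/kg
  candidate P: E = 131.0 GPa, ρ = 1590 kg/m³, cost = 78.00 $/kg
  candidate W: E = 204.1 GPa, ρ = 7817 kg/m³, cost = 1.100 $/kg
  candidate Y: E = 12.77 GPa, ρ = 725.6 kg/m³, cost = 1.350 $/kg
  candidate W: M = 23.7 MN·m per $
  candidate Y: M = 13.0 MN·m per $
  candidate J: M = 4.13 MN·m per $
  candidate C: M = 4.07 MN·m per $
  candidate P: M = 1.06 MN·m per $
  candidate L: M = 0.992 MN·m per $
  candidate D: M = 0.426 MN·m per $
Candidate W has the largest M.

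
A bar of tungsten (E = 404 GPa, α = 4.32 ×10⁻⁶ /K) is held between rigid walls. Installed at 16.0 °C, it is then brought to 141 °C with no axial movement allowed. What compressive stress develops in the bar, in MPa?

ΔT = 125.0 K. Constrained thermal stress σ = E·α·ΔT = 404.0×10³ MPa × 4.32×10⁻⁶ × 125.0 = 218 MPa (compressive).

218 MPa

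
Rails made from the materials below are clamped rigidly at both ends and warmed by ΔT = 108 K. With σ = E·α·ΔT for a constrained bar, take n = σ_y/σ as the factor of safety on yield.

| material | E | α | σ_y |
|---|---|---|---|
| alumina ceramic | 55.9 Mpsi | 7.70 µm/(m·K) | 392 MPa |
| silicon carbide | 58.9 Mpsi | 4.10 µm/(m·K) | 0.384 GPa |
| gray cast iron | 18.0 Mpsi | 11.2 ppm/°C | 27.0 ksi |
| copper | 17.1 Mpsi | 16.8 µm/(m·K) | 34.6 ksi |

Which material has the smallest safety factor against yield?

Converting E to GPa, α to ×10⁻⁶/K, σ_y to MPa, then σ and n for each:
  alumina ceramic: E = 385.4, α = 7.70, σ_y = 392.0 → σ = 321 MPa, n = 1.22
  silicon carbide: E = 406.1, α = 4.10, σ_y = 384.0 → σ = 180 MPa, n = 2.14
  gray cast iron: E = 124.1, α = 11.2, σ_y = 186.2 → σ = 150 MPa, n = 1.24
  copper: E = 117.9, α = 16.8, σ_y = 238.6 → σ = 214 MPa, n = 1.12
The minimum is copper at n = 1.12.

copper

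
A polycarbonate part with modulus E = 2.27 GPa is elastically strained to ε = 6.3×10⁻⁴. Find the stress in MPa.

σ = E·ε = 2270 MPa × 6.3×10⁻⁴ = 1.43 MPa.

1.43 MPa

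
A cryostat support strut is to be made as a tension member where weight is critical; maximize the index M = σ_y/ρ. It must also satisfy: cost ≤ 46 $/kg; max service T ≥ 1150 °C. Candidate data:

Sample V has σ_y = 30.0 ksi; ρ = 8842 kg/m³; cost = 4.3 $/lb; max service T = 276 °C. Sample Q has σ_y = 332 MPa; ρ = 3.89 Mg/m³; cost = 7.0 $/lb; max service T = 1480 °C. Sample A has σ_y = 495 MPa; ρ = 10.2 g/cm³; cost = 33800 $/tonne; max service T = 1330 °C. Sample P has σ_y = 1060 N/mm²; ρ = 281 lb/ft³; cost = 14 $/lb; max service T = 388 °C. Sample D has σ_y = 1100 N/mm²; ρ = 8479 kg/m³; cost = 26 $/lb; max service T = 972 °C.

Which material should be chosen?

Screen on constraints: cost ≤ 46 $/kg; max service T ≥ 1150 °C. Survivors: sample Q, sample A.
After converting to SI:
  sample Q: σ_y = 332.0 MPa, ρ = 3890 kg/m³
  sample A: σ_y = 495.0 MPa, ρ = 10200 kg/m³
  sample Q: M = 85.3 kN·m/kg
  sample A: M = 48.5 kN·m/kg
Sample Q ranks first.

sample Q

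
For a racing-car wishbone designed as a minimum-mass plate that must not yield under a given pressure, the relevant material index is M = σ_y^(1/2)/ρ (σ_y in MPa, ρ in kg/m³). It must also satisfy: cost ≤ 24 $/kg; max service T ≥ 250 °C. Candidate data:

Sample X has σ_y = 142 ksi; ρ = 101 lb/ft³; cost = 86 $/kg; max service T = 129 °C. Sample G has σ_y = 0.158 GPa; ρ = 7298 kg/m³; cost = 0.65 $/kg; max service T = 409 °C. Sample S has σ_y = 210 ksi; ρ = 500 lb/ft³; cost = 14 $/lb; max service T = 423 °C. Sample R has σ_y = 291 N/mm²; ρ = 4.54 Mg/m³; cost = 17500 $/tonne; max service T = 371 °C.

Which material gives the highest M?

sample R

Screen on constraints: cost ≤ 24 $/kg; max service T ≥ 250 °C. Survivors: sample G, sample R.
Normalizing units and computing the index:
  sample G: σ_y = 158.0 MPa, ρ = 7298 kg/m³
  sample R: σ_y = 291.0 MPa, ρ = 4540 kg/m³
  sample R: M = 3.76×10⁻³
  sample G: M = 1.72×10⁻³
Sample R ranks first.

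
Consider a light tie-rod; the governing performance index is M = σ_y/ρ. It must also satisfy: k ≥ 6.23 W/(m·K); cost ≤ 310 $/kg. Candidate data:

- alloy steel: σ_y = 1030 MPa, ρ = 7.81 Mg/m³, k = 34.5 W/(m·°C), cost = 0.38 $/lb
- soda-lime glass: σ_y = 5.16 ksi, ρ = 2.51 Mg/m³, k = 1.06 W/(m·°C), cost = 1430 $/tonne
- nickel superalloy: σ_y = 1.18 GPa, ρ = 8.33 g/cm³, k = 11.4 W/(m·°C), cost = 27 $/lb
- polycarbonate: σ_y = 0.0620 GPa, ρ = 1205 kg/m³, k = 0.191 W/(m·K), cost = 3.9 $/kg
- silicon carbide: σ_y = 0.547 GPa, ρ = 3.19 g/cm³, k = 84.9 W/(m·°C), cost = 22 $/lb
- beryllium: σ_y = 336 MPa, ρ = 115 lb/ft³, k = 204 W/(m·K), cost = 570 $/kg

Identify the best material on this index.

silicon carbide

Screen on constraints: k ≥ 6.23 W/(m·K); cost ≤ 310 $/kg. Survivors: alloy steel, nickel superalloy, silicon carbide.
Putting every candidate on a common basis:
  alloy steel: σ_y = 1030 MPa, ρ = 7810 kg/m³
  nickel superalloy: σ_y = 1180 MPa, ρ = 8330 kg/m³
  silicon carbide: σ_y = 547.0 MPa, ρ = 3190 kg/m³
  silicon carbide: M = 171 kN·m/kg
  nickel superalloy: M = 142 kN·m/kg
  alloy steel: M = 132 kN·m/kg
Silicon carbide has the largest M.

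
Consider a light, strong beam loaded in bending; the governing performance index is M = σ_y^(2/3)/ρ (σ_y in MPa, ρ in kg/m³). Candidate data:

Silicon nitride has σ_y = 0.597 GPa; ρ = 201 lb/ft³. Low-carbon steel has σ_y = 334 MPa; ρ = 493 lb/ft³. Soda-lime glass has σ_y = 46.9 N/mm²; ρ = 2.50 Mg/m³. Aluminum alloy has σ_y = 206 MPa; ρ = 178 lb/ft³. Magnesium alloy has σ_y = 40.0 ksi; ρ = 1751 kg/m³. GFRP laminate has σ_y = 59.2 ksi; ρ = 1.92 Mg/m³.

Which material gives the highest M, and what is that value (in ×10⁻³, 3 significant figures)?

GFRP laminate, M = 28.7×10⁻³

After converting to SI:
  silicon nitride: σ_y = 597.0 MPa, ρ = 3220 kg/m³
  low-carbon steel: σ_y = 334.0 MPa, ρ = 7897 kg/m³
  soda-lime glass: σ_y = 46.90 MPa, ρ = 2500 kg/m³
  aluminum alloy: σ_y = 206.0 MPa, ρ = 2851 kg/m³
  magnesium alloy: σ_y = 275.8 MPa, ρ = 1751 kg/m³
  GFRP laminate: σ_y = 408.2 MPa, ρ = 1920 kg/m³
  GFRP laminate: M = 28.7×10⁻³
  magnesium alloy: M = 24.2×10⁻³
  silicon nitride: M = 22.0×10⁻³
  aluminum alloy: M = 12.2×10⁻³
  low-carbon steel: M = 6.10×10⁻³
  soda-lime glass: M = 5.20×10⁻³
The maximum is for GFRP laminate.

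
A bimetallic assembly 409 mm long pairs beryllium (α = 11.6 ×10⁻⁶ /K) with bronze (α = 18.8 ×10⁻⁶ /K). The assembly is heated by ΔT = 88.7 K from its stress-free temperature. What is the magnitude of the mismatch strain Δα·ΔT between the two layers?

6.39×10⁻⁴

Δα = |11.6 − 18.8|×10⁻⁶/K = 7.20×10⁻⁶/K.
Mismatch strain = Δα·ΔT = 7.20×10⁻⁶ × 88.7 = 6.39×10⁻⁴.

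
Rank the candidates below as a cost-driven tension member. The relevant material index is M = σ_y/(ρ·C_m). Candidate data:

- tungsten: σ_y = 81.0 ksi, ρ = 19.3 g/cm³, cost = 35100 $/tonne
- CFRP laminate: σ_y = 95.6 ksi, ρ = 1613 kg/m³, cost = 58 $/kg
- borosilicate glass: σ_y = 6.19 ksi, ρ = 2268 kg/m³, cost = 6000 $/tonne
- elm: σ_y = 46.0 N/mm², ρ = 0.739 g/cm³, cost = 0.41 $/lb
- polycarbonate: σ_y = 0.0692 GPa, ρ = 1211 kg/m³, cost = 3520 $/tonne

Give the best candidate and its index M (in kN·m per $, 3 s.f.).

Putting every candidate on a common basis:
  tungsten: σ_y = 558.5 MPa, ρ = 19300 kg/m³, cost = 35.10 $/kg
  CFRP laminate: σ_y = 659.1 MPa, ρ = 1613 kg/m³, cost = 58.00 $/kg
  borosilicate glass: σ_y = 42.68 MPa, ρ = 2268 kg/m³, cost = 6.000 $/kg
  elm: σ_y = 46.00 MPa, ρ = 739.0 kg/m³, cost = 0.9039 $/kg
  polycarbonate: σ_y = 69.20 MPa, ρ = 1211 kg/m³, cost = 3.520 $/kg
  elm: M = 68.9 kN·m per $
  polycarbonate: M = 16.2 kN·m per $
  CFRP laminate: M = 7.05 kN·m per $
  borosilicate glass: M = 3.14 kN·m per $
  tungsten: M = 0.824 kN·m per $
Elm ranks first.

elm, M = 68.9 kN·m per $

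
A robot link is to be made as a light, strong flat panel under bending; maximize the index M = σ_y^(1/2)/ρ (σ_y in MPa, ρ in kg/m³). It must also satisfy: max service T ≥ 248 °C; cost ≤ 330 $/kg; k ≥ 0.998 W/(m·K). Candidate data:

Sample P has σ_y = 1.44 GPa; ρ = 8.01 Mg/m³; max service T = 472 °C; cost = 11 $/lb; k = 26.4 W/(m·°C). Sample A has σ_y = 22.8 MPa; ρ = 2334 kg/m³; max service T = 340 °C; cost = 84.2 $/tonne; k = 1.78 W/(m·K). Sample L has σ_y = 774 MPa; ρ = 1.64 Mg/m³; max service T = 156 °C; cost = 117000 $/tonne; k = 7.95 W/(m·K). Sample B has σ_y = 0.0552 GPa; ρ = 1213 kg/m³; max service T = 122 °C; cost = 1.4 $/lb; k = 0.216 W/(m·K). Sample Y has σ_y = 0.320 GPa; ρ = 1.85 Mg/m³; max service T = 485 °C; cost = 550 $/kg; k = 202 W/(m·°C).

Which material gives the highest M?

Screen on constraints: max service T ≥ 248 °C; cost ≤ 330 $/kg; k ≥ 0.998 W/(m·K). Survivors: sample P, sample A.
Putting every candidate on a common basis:
  sample P: σ_y = 1440 MPa, ρ = 8010 kg/m³
  sample A: σ_y = 22.80 MPa, ρ = 2334 kg/m³
  sample P: M = 4.74×10⁻³
  sample A: M = 2.05×10⁻³
Highest index: sample P.

sample P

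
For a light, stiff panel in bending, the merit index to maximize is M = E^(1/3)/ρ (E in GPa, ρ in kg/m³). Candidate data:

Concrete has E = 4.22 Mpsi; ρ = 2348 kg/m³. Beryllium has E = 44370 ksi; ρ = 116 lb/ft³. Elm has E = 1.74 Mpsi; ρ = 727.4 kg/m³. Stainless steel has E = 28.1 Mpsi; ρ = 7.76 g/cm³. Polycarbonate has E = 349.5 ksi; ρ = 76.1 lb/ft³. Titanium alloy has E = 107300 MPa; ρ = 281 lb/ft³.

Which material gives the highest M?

beryllium

Normalizing units and computing the index:
  concrete: E = 29.10 GPa, ρ = 2348 kg/m³
  beryllium: E = 305.9 GPa, ρ = 1858 kg/m³
  elm: E = 12.00 GPa, ρ = 727.4 kg/m³
  stainless steel: E = 193.7 GPa, ρ = 7760 kg/m³
  polycarbonate: E = 2.410 GPa, ρ = 1219 kg/m³
  titanium alloy: E = 107.3 GPa, ρ = 4501 kg/m³
  beryllium: M = 3.63×10⁻³
  elm: M = 3.15×10⁻³
  concrete: M = 1.31×10⁻³
  polycarbonate: M = 1.10×10⁻³
  titanium alloy: M = 1.06×10⁻³
  stainless steel: M = 0.746×10⁻³
The maximum is for beryllium.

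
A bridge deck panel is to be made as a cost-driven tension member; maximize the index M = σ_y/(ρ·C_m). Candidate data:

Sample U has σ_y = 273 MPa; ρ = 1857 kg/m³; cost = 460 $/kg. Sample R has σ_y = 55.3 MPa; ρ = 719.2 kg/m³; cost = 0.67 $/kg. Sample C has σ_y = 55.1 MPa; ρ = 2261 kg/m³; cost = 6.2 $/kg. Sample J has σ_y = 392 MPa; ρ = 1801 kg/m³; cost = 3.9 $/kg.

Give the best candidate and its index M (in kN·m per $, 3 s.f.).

sample R, M = 115 kN·m per $

Per-candidate index values:
  sample R: M = 115 kN·m per $
  sample J: M = 55.8 kN·m per $
  sample C: M = 3.93 kN·m per $
  sample U: M = 0.320 kN·m per $
Highest index: sample R.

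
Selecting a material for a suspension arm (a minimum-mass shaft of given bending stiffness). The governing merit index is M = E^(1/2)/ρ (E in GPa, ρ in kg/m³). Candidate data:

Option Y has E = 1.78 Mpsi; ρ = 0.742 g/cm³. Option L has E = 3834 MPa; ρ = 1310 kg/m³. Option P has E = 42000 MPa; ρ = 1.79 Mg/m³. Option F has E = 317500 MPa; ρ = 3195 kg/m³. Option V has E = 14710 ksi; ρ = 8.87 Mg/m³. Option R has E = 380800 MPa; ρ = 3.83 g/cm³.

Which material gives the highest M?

option F

After converting to SI:
  option Y: E = 12.27 GPa, ρ = 742.0 kg/m³
  option L: E = 3.834 GPa, ρ = 1310 kg/m³
  option P: E = 42.00 GPa, ρ = 1790 kg/m³
  option F: E = 317.5 GPa, ρ = 3195 kg/m³
  option V: E = 101.4 GPa, ρ = 8870 kg/m³
  option R: E = 380.8 GPa, ρ = 3830 kg/m³
  option F: M = 5.58×10⁻³
  option R: M = 5.10×10⁻³
  option Y: M = 4.72×10⁻³
  option P: M = 3.62×10⁻³
  option L: M = 1.49×10⁻³
  option V: M = 1.14×10⁻³
The maximum is for option F.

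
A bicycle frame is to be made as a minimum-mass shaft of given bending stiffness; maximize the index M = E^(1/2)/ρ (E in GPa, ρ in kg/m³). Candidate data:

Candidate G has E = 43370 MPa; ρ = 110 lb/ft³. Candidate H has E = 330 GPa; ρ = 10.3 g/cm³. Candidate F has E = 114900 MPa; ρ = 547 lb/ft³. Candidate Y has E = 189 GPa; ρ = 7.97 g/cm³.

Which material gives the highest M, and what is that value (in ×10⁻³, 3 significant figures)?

Convert each candidate to consistent units, then evaluate M:
  candidate G: E = 43.37 GPa, ρ = 1762 kg/m³
  candidate H: E = 330.0 GPa, ρ = 10300 kg/m³
  candidate F: E = 114.9 GPa, ρ = 8762 kg/m³
  candidate Y: E = 189.0 GPa, ρ = 7970 kg/m³
  candidate G: M = 3.74×10⁻³
  candidate H: M = 1.76×10⁻³
  candidate Y: M = 1.72×10⁻³
  candidate F: M = 1.22×10⁻³
Highest index: candidate G.

candidate G, M = 3.74×10⁻³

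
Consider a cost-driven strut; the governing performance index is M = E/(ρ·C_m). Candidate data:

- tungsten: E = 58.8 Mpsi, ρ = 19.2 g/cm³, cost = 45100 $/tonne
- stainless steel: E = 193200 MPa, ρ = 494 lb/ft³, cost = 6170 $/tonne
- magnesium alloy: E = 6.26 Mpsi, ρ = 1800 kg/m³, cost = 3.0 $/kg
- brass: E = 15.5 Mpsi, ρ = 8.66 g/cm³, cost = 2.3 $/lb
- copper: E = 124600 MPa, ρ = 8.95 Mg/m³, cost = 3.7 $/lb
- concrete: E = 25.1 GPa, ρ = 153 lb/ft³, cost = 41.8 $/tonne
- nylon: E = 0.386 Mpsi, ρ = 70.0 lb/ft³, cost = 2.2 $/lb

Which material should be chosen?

Normalizing units and computing the index:
  tungsten: E = 405.4 GPa, ρ = 19200 kg/m³, cost = 45.10 $/kg
  stainless steel: E = 193.2 GPa, ρ = 7913 kg/m³, cost = 6.170 $/kg
  magnesium alloy: E = 43.16 GPa, ρ = 1800 kg/m³, cost = 3.000 $/kg
  brass: E = 106.9 GPa, ρ = 8660 kg/m³, cost = 5.071 $/kg
  copper: E = 124.6 GPa, ρ = 8950 kg/m³, cost = 8.157 $/kg
  concrete: E = 25.10 GPa, ρ = 2451 kg/m³, cost = 0.04180 $/kg
  nylon: E = 2.661 GPa, ρ = 1121 kg/m³, cost = 4.850 $/kg
  concrete: M = 245 MN·m per $
  magnesium alloy: M = 7.99 MN·m per $
  stainless steel: M = 3.96 MN·m per $
  brass: M = 2.43 MN·m per $
  copper: M = 1.71 MN·m per $
  nylon: M = 0.489 MN·m per $
  tungsten: M = 0.468 MN·m per $
Concrete has the largest M.

concrete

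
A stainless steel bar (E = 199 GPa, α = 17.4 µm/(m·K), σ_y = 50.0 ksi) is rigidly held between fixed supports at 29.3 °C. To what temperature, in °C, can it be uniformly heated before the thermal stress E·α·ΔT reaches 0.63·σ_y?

92.0 °C

σ_y = 50.0 ksi = 344.7 MPa.
E·α·ΔT = 217.2 MPa ⇒ ΔT = 217.2 / (199.0×10³ × 17.4×10⁻⁶) = 62.72 K.
T = 29.3 + 62.72 = 92.02 °C.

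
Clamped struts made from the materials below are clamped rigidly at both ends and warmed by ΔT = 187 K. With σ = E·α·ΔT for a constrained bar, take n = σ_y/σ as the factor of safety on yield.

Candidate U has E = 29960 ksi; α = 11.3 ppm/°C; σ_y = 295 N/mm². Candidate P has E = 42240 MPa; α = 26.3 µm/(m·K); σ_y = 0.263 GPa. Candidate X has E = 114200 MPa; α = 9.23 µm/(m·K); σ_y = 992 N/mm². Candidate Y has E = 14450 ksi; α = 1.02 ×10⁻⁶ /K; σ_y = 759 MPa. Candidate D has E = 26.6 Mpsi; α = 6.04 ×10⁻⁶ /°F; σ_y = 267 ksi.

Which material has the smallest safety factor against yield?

With everything in SI (GPa, ×10⁻⁶/K, MPa):
  candidate U: E = 206.6, α = 11.3, σ_y = 295.0 → σ = 436 MPa, n = 0.676
  candidate P: E = 42.24, α = 26.3, σ_y = 263.0 → σ = 208 MPa, n = 1.27
  candidate X: E = 114.2, α = 9.23, σ_y = 992.0 → σ = 197 MPa, n = 5.03
  candidate Y: E = 99.63, α = 1.02, σ_y = 759.0 → σ = 19.0 MPa, n = 39.9
  candidate D: E = 183.4, α = 10.9, σ_y = 1841 → σ = 373 MPa, n = 4.94
The minimum is candidate U at n = 0.676.

candidate U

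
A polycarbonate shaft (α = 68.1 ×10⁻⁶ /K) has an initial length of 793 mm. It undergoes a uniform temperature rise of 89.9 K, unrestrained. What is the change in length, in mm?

4.85 mm

ΔL = α·L₀·ΔT = 68.1×10⁻⁶ × 793 mm × 89.90 K = 4.85 mm.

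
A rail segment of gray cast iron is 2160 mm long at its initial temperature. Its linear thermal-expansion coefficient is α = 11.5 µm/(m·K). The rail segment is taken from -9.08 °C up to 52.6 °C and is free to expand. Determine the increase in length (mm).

ΔT = 52.6 − (-9.08) = 61.68 K.
ΔL = α·L₀·ΔT = 11.5×10⁻⁶ × 2160 mm × 61.68 K = 1.53 mm.

1.53 mm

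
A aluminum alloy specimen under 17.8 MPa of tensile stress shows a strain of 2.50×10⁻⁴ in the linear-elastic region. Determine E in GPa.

71.2 GPa

E = σ/ε = 17.8 MPa / 2.50×10⁻⁴ = 71200 MPa = 71.2 GPa.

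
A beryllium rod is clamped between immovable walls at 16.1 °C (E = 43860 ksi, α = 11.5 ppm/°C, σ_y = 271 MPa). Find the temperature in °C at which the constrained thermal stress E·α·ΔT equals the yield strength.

94.0 °C

E = 43860 ksi = 302.4 GPa.
E·α·ΔT = 271.0 MPa ⇒ ΔT = 271.0 / (302.4×10³ × 11.5×10⁻⁶) = 77.93 K.
T = 16.1 + 77.93 = 94.03 °C.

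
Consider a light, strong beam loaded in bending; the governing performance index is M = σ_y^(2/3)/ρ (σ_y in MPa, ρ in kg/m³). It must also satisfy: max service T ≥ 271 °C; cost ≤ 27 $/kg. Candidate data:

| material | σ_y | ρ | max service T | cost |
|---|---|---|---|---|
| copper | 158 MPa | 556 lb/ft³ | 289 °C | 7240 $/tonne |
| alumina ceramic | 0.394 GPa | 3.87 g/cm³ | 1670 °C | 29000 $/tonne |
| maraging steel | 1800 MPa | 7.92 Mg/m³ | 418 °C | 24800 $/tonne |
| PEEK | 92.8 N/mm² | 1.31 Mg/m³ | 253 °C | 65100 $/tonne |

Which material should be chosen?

Screen on constraints: max service T ≥ 271 °C; cost ≤ 27 $/kg. Survivors: copper, maraging steel.
Convert each candidate to consistent units, then evaluate M:
  copper: σ_y = 158.0 MPa, ρ = 8906 kg/m³
  maraging steel: σ_y = 1800 MPa, ρ = 7920 kg/m³
  maraging steel: M = 18.7×10⁻³
  copper: M = 3.28×10⁻³
The maximum is for maraging steel.

maraging steel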